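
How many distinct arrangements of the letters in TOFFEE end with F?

60

Fix F in the last position and arrange the remaining 5 letters.
Those 5 letters have E appearing twice, giving (5)!/(2!) = 60.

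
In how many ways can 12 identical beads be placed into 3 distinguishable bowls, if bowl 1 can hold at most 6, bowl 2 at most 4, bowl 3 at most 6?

Ignoring the caps, the number of non-negative solutions to x_1+…+x_3 = 12 is C(14,2) = 91.
Subtract solutions that violate a single cap (substitute x_i' = x_i − (cap_i+1)): x_1 ≥ 7 gives C(7,2) = 21; x_2 ≥ 5 gives C(9,2) = 36; x_3 ≥ 7 gives C(7,2) = 21. Together 78.
Add back pairs where two caps are both exceeded: 1 + 0 + 1 = 2.
By inclusion–exclusion the count is 91 − 78 + 2 = 15.

15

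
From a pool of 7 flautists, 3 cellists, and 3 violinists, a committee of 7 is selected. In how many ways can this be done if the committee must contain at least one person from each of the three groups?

1477

Total 7-person selections from all 13: C(13,7) = 1716.
Subtract selections that omit an entire group: no flautists → C(6,7) = 0; no cellists → C(10,7) = 120; no violinists → C(10,7) = 120.
Add back selections omitting two groups (i.e. drawn from a single group): C(7,7) + C(3,7) + C(3,7) = 1.
By inclusion–exclusion: 1716 − 240 + 1 = 1477.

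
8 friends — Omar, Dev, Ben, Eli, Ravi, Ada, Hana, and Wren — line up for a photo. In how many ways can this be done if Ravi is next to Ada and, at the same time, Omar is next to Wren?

Treat {Ravi,Ada} as one block (2 orders) and {Omar,Wren} as another (2 orders).
That leaves 6 units to arrange: 2 × 2 × 6! = 4 × 720 = 2880.

2880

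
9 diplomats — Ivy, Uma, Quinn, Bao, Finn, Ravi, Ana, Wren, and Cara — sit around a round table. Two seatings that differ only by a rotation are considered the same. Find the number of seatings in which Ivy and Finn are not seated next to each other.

All circular seatings of 9 people number (8)! = 40320.
Seatings with Ivy beside Finn: treat them as a block with 2 internal orders, giving 2 × (7)! = 10080.
Subtracting, 40320 − 10080 = 30240.

30240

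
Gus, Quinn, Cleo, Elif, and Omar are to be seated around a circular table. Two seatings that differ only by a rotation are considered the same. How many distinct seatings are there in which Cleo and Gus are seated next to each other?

Treat {Cleo, Gus} as one unit (2 internal orders) and seat the resulting 4 units around the table: (3)! circular arrangements.
So 2 × (3)! = 2 × 6 = 12.

12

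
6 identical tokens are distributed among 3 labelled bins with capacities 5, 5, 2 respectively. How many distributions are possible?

16

Without the upper bounds there are C(8,2) = 28 ways to split 6 among 3 bins.
Subtract solutions that violate a single cap (substitute x_i' = x_i − (cap_i+1)): x_1 ≥ 6 gives C(2,2) = 1; x_2 ≥ 6 gives C(2,2) = 1; x_3 ≥ 3 gives C(5,2) = 10. Together 12.
No two caps can be exceeded simultaneously, so the pair terms are all 0.
By inclusion–exclusion the count is 28 − 12 + 0 = 16.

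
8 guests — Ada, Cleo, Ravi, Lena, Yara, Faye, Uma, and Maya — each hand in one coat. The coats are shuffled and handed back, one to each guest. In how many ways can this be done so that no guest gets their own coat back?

14833

This is the derangement count D_8: permutations of 8 items with no fixed point.
By inclusion–exclusion this is Σ_{j=0}^{8} (−1)^j C(8,j)·(8−j)!.
Computing: 40320 − 40320 + 20160 − 6720 + 1680 − 336 + 56 − 8 + 1 = 14833.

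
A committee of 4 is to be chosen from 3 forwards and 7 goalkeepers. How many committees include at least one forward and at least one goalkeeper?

175

Total 4-person selections from all 10: C(10,4) = 210.
Selections missing a whole group: no forwards → C(7,4) = 35; no goalkeepers → C(3,4) = 0.
Both groups omitted at once is impossible, so 210 − 35 = 175.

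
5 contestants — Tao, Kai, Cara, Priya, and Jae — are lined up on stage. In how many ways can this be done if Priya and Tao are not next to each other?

There are 5! = 120 arrangements in all. If Priya and Tao are adjacent, merging them into one block gives 2·(4)! = 48 arrangements.
Complementary counting: 120 − 48 = 72.

72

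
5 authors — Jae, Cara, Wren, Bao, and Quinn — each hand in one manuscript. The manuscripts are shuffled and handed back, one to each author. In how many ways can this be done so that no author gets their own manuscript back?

Count assignments avoiding every fixed point. For any j of the 5 authors fixed to their own manuscript, the other 5−j can be arranged in (5−j)! ways.
By inclusion–exclusion this is Σ_{j=0}^{5} (−1)^j C(5,j)·(5−j)!.
Computing: 120 − 120 + 60 − 20 + 5 − 1 = 44.

44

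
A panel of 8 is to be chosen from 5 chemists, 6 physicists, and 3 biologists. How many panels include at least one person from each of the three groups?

2828

Unrestricted: C(14,8) = 3003 ways to pick any 8 of the 14.
Selections missing a whole group: no chemists → C(9,8) = 9; no physicists → C(8,8) = 1; no biologists → C(11,8) = 165.
Add back selections omitting two groups (i.e. drawn from a single group): C(5,8) + C(6,8) + C(3,8) = 0.
By inclusion–exclusion: 3003 − 175 + 0 = 2828.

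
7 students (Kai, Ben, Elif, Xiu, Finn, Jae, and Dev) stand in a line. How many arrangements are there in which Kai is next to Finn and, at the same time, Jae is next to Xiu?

Treat {Kai,Finn} as one block (2 orders) and {Jae,Xiu} as another (2 orders).
That leaves 5 units to arrange: 2 × 2 × 5! = 4 × 120 = 480.

480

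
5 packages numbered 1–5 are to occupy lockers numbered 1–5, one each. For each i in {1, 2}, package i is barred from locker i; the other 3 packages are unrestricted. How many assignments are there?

78

Let Aᵢ (for i ∈ {1, 2}) be the placements that put package i in its forbidden locker. Any j of these fix j positions, leaving (5−j)! ways to fill the rest, and there are C(2,j) ways to pick which j.
By inclusion–exclusion, the number of valid placements is Σ_{j=0}^{2} (−1)^j C(2,j)·(5−j)!.
Computing: 120 − 48 + 6 = 78.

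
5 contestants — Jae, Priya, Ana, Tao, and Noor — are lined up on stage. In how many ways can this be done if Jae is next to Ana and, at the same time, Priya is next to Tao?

24

Treat {Jae,Ana} as one block (2 orders) and {Priya,Tao} as another (2 orders).
That leaves 3 units to arrange: 2 × 2 × 3! = 4 × 6 = 24.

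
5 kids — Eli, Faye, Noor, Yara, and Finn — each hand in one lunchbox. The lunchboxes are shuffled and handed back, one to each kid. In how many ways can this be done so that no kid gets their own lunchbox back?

This is the derangement count D_5: permutations of 5 items with no fixed point.
By inclusion–exclusion this is Σ_{j=0}^{5} (−1)^j C(5,j)·(5−j)!.
Computing: 120 − 120 + 60 − 20 + 5 − 1 = 44.

44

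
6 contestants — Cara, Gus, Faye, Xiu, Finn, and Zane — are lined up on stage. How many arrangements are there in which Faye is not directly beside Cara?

Of the 6! = 720 arrangements, those with Faye and Cara adjacent number 2 × 5! = 240 (treat the pair as a block with 2 internal orders).
Complementary counting: 720 − 240 = 480.

480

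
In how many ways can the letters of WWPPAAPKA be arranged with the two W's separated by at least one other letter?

Total arrangements of WWPPAAPKA: 9!/(3!·3!·2!) = 5040.
If the two W's are adjacent, glue them into one block, leaving 8 items to arrange: (8)!/(3!·3!) = 1120 ways.
Subtracting, 5040 − 1120 = 3920 arrangements keep the W's apart.

3920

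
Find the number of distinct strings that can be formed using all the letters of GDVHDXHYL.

90720

The 9 letters of GDVHDXHYL have repeats: D appearing twice and H appearing twice.
The number of distinct arrangements is 9!/(2!·2!) = 362880/4 = 90720.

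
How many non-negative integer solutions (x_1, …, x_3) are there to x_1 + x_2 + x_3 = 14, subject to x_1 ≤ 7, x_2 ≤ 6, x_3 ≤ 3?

Ignoring the caps, the number of non-negative solutions to x_1+…+x_3 = 14 is C(16,2) = 120.
Subtract solutions that violate a single cap (substitute x_i' = x_i − (cap_i+1)): x_1 ≥ 8 gives C(8,2) = 28; x_2 ≥ 7 gives C(9,2) = 36; x_3 ≥ 4 gives C(12,2) = 66. Together 130.
Add back pairs where two caps are both exceeded: 0 + 6 + 10 = 16.
By inclusion–exclusion the count is 120 − 130 + 16 = 6.

6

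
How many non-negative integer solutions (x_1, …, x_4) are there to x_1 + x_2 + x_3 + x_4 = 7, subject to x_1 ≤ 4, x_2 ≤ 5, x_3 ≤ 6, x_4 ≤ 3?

85

Ignoring the caps, the number of non-negative solutions to x_1+…+x_4 = 7 is C(10,3) = 120.
Subtract solutions that violate a single cap (substitute x_i' = x_i − (cap_i+1)): x_1 ≥ 5 gives C(5,3) = 10; x_2 ≥ 6 gives C(4,3) = 4; x_3 ≥ 7 gives C(3,3) = 1; x_4 ≥ 4 gives C(6,3) = 20. Together 35.
No two caps can be exceeded simultaneously, so the pair terms are all 0.
By inclusion–exclusion the count is 120 − 35 + 0 = 85.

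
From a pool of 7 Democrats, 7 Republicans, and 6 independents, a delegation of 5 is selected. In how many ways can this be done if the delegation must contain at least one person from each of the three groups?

With no constraint there are C(20,5) = 15504 possible selections.
Subtract selections that omit an entire group: no Democrats → C(13,5) = 1287; no Republicans → C(13,5) = 1287; no independents → C(14,5) = 2002.
Add back selections omitting two groups (i.e. drawn from a single group): C(7,5) + C(7,5) + C(6,5) = 48.
By inclusion–exclusion: 15504 − 4576 + 48 = 10976.

10976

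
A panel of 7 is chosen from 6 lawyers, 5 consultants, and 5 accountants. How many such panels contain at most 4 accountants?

11385

Split by how many accountants are chosen (0 through 4).
Sum: C(5,0)·C(11,7) + C(5,1)·C(11,6) + C(5,2)·C(11,5) + C(5,3)·C(11,4) + C(5,4)·C(11,3) = 330 + 2310 + 4620 + 3300 + 825 = 11385.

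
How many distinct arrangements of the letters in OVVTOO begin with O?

30

With the first slot taken by O, it remains to arrange the other 5 letters (VVTOO).
Those 5 letters have O appearing twice and V appearing twice, giving (5)!/(2!·2!) = 30.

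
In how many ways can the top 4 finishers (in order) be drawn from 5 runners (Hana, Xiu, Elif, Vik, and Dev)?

120

This is an ordered selection of 4 from 5: P(5,4).
That gives 5 × 4 × 3 × 2 = 120.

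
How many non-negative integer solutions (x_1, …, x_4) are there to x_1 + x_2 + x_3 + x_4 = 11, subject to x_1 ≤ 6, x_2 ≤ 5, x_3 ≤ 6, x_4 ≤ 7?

218

By stars and bars, unrestricted non-negative solutions to x_1+…+x_4 = 11 number C(11+3,3) = 364.
Subtract solutions that violate a single cap (substitute x_i' = x_i − (cap_i+1)): x_1 ≥ 7 gives C(7,3) = 35; x_2 ≥ 6 gives C(8,3) = 56; x_3 ≥ 7 gives C(7,3) = 35; x_4 ≥ 8 gives C(6,3) = 20. Together 146.
No two caps can be exceeded simultaneously, so the pair terms are all 0.
By inclusion–exclusion the count is 364 − 146 + 0 = 218.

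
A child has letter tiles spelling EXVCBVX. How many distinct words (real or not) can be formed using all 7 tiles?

Letter multiplicities in EXVCBVX: B×1, C×1, E×1, V×2, X×2.
The number of distinct arrangements is 7!/(2!·2!) = 5040/4 = 1260.

1260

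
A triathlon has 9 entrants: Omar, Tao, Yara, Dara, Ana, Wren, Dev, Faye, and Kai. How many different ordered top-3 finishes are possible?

504

There are 9 choices for 1st place, 8 for 2nd, and 7 for 3rd.
That gives 9 × 8 × 7 = 504.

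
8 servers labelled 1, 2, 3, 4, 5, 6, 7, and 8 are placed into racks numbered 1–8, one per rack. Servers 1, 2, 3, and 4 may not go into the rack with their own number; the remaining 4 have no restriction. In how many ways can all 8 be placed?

24024

Let Aᵢ (for 1 ≤ i ≤ 4) be the placements that put server i in its forbidden rack. Any j of these fix j positions, leaving (8−j)! ways to fill the rest, and there are C(4,j) ways to pick which j.
By inclusion–exclusion, the number of valid placements is Σ_{j=0}^{4} (−1)^j C(4,j)·(8−j)!.
Computing: 40320 − 20160 + 4320 − 480 + 24 = 24024.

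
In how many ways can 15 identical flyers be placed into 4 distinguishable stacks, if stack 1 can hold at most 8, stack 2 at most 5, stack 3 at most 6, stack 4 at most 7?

243

By stars and bars, unrestricted non-negative solutions to x_1+…+x_4 = 15 number C(15+3,3) = 816.
Subtract solutions that violate a single cap (substitute x_i' = x_i − (cap_i+1)): x_1 ≥ 9 gives C(9,3) = 84; x_2 ≥ 6 gives C(12,3) = 220; x_3 ≥ 7 gives C(11,3) = 165; x_4 ≥ 8 gives C(10,3) = 120. Together 589.
Add back pairs where two caps are both exceeded: 1 + 0 + 0 + 10 + 4 + 1 = 16.
By inclusion–exclusion the count is 816 − 589 + 16 = 243.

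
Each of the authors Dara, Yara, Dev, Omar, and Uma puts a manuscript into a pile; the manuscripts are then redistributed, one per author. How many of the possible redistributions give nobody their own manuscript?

44

Count assignments avoiding every fixed point. For any j of the 5 authors fixed to their own manuscript, the other 5−j can be arranged in (5−j)! ways.
By inclusion–exclusion this is Σ_{j=0}^{5} (−1)^j C(5,j)·(5−j)!.
Computing: 120 − 120 + 60 − 20 + 5 − 1 = 44.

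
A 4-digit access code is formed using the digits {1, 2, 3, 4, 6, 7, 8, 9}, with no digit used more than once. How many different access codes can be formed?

With no repetition, fill the 4 digits in order: 8 choices, then 7, down to 5.
That product is 8 × 7 × 6 × 5 = 1680.

1680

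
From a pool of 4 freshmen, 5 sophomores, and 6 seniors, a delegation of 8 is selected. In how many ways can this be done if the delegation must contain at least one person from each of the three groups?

6216

Unrestricted: C(15,8) = 6435 ways to pick any 8 of the 15.
Subtract selections that omit an entire group: no freshmen → C(11,8) = 165; no sophomores → C(10,8) = 45; no seniors → C(9,8) = 9.
Add back selections omitting two groups (i.e. drawn from a single group): C(4,8) + C(5,8) + C(6,8) = 0.
By inclusion–exclusion: 6435 − 219 + 0 = 6216.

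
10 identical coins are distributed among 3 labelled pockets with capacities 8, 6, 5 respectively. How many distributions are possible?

By stars and bars, unrestricted non-negative solutions to x_1+…+x_3 = 10 number C(10+2,2) = 66.
Subtract solutions that violate a single cap (substitute x_i' = x_i − (cap_i+1)): x_1 ≥ 9 gives C(3,2) = 3; x_2 ≥ 7 gives C(5,2) = 10; x_3 ≥ 6 gives C(6,2) = 15. Together 28.
No two caps can be exceeded simultaneously, so the pair terms are all 0.
By inclusion–exclusion the count is 66 − 28 + 0 = 38.

38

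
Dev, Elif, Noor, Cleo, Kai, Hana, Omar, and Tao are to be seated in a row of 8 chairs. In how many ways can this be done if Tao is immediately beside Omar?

10080

Place the 6 others and the Tao-Omar pair as 7 objects in a line; the pair has 2 internal arrangements.
That gives 2 × 7! = 2 × 5040 = 10080.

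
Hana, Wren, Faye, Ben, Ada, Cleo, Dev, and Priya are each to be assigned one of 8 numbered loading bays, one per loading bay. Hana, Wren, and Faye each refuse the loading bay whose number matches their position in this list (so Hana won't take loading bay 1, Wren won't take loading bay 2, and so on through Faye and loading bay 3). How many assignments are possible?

Let Aᵢ (for i ∈ {1, 2, 3}) be the placements that put person i in their forbidden loading bay. Any j of these fix j positions, leaving (8−j)! ways to fill the rest, and there are C(3,j) ways to pick which j.
By inclusion–exclusion, the number of valid placements is Σ_{j=0}^{3} (−1)^j C(3,j)·(8−j)!.
Computing: 40320 − 15120 + 2160 − 120 = 27240.

27240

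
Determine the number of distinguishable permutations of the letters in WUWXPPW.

420

Letter multiplicities in WUWXPPW: P×2, U×1, W×3, X×1.
So there are 7! / (3!·2!) = 420 distinguishable arrangements.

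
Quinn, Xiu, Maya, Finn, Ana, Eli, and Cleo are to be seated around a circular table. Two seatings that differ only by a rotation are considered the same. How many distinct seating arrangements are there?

720

Seat Quinn anywhere (absorbing the rotational symmetry), then permute the other 6: (6)! = 720.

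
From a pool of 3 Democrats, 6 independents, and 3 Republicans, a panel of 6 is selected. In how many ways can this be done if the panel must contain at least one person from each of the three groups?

756

Total 6-person selections from all 12: C(12,6) = 924.
Subtract selections that omit an entire group: no Democrats → C(9,6) = 84; no independents → C(6,6) = 1; no Republicans → C(9,6) = 84.
Add back selections omitting two groups (i.e. drawn from a single group): C(3,6) + C(6,6) + C(3,6) = 1.
By inclusion–exclusion: 924 − 169 + 1 = 756.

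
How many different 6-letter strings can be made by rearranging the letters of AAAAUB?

The 6 letters of AAAAUB have repeats: A appearing 4 times.
Dividing 6! = 720 by 4! = 24 for the repeated letters gives 30.

30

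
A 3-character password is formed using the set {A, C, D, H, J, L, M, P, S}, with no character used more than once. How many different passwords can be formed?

With no repetition, fill the 3 characters in order: 9 choices, then 8, down to 7.
That product is 9 × 8 × 7 = 504.

504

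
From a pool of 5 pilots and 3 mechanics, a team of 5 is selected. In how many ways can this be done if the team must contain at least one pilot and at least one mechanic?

55

Total 5-person selections from all 8: C(8,5) = 56.
Subtract selections that omit an entire group: no pilots → C(3,5) = 0; no mechanics → C(5,5) = 1.
Both groups omitted at once is impossible, so 56 − 1 = 55.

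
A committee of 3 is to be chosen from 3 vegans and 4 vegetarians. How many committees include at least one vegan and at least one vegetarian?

30

Unrestricted: C(7,3) = 35 ways to pick any 3 of the 7.
Subtract selections that omit an entire group: no vegans → C(4,3) = 4; no vegetarians → C(3,3) = 1.
Both groups omitted at once is impossible, so 35 − 5 = 30.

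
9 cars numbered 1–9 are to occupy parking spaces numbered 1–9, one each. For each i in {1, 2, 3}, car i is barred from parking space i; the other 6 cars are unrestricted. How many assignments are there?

Let Aᵢ (for i ∈ {1, 2, 3}) be the placements that put car i in its forbidden parking space. Any j of these fix j positions, leaving (9−j)! ways to fill the rest, and there are C(3,j) ways to pick which j.
By inclusion–exclusion, the number of valid placements is Σ_{j=0}^{3} (−1)^j C(3,j)·(9−j)!.
Computing: 362880 − 120960 + 15120 − 720 = 256320.

256320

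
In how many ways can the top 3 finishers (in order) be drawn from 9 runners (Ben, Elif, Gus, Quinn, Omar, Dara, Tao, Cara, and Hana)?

There are 9 choices for 1st place, 8 for 2nd, and 7 for 3rd.
That gives 9 × 8 × 7 = 504.

504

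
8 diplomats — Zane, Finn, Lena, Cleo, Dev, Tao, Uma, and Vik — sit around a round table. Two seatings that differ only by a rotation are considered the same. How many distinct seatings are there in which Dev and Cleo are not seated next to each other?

All circular seatings of 8 people number (7)! = 5040.
Seatings with Dev beside Cleo: treat them as a block with 2 internal orders, giving 2 × (6)! = 1440.
Subtracting, 5040 − 1440 = 3600.

3600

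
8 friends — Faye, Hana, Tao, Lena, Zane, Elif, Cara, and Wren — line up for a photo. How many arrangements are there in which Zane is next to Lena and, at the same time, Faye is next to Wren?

2880

Treat {Zane,Lena} as one block (2 orders) and {Faye,Wren} as another (2 orders).
That leaves 6 units to arrange: 2 × 2 × 6! = 4 × 720 = 2880.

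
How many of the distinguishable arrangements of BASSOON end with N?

Fix N in the last position and arrange the remaining 6 letters.
Those 6 letters have O appearing twice and S appearing twice, giving (6)!/(2!·2!) = 180.

180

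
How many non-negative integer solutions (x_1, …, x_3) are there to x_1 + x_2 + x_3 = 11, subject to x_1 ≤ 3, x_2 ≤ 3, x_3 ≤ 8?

Ignoring the caps, the number of non-negative solutions to x_1+…+x_3 = 11 is C(13,2) = 78.
Subtract solutions that violate a single cap (substitute x_i' = x_i − (cap_i+1)): x_1 ≥ 4 gives C(9,2) = 36; x_2 ≥ 4 gives C(9,2) = 36; x_3 ≥ 9 gives C(4,2) = 6. Together 78.
Add back pairs where two caps are both exceeded: 10 + 0 + 0 = 10.
By inclusion–exclusion the count is 78 − 78 + 10 = 10.

10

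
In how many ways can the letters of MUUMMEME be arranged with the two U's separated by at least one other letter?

315

There are 8!/(4!·2!·2!) = 420 arrangements of MUUMMEME in total.
Arrangements with the U's together: treat UU as one letter, giving (7)!/(4!·2!) = 105.
Hence 420 − 105 = 315.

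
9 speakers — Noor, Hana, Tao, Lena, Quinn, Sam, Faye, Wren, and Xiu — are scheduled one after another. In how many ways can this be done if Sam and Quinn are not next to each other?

282240

There are 9! = 362880 arrangements in all. If Sam and Quinn are adjacent, merging them into one block gives 2·(8)! = 80640 arrangements.
So 362880 − 80640 = 282240 arrangements keep them apart.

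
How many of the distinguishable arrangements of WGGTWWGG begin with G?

140

Fix G in the first position and arrange the remaining 7 letters.
Those 7 letters have G appearing 3 times and W appearing 3 times, giving (7)!/(3!·3!) = 140.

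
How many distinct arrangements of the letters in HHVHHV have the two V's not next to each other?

10

There are 6!/(4!·2!) = 15 arrangements of HHVHHV in total.
Arrangements with the V's together: treat VV as one letter, giving (5)!/(4!) = 5.
Subtracting, 15 − 5 = 10 arrangements keep the V's apart.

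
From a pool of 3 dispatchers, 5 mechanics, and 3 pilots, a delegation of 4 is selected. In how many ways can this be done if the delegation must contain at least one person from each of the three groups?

With no constraint there are C(11,4) = 330 possible selections.
Selections missing a whole group: no dispatchers → C(8,4) = 70; no mechanics → C(6,4) = 15; no pilots → C(8,4) = 70.
Add back selections omitting two groups (i.e. drawn from a single group): C(3,4) + C(5,4) + C(3,4) = 5.
By inclusion–exclusion: 330 − 155 + 5 = 180.

180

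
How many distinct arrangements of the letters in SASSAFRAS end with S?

Fix S in the last position and arrange the remaining 8 letters.
Those 8 letters have A appearing 3 times and S appearing 3 times, giving (8)!/(3!·3!) = 1120.

1120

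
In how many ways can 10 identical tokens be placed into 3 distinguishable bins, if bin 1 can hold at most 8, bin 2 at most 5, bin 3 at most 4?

By stars and bars, unrestricted non-negative solutions to x_1+…+x_3 = 10 number C(10+2,2) = 66.
Subtract solutions that violate a single cap (substitute x_i' = x_i − (cap_i+1)): x_1 ≥ 9 gives C(3,2) = 3; x_2 ≥ 6 gives C(6,2) = 15; x_3 ≥ 5 gives C(7,2) = 21. Together 39.
No two caps can be exceeded simultaneously, so the pair terms are all 0.
By inclusion–exclusion the count is 66 − 39 + 0 = 27.

27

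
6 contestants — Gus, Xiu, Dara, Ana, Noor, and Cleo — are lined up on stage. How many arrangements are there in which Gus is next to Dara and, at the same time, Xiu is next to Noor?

Treat {Gus,Dara} as one block (2 orders) and {Xiu,Noor} as another (2 orders).
That leaves 4 units to arrange: 2 × 2 × 4! = 4 × 24 = 96.

96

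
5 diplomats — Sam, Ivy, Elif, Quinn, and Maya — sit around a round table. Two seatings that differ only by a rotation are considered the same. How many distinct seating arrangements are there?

24

Around a circle, 5 distinct people have 5!/5 = (4)! = 24 rotationally distinct seatings.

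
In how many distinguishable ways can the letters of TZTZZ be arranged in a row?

10

The 5 letters of TZTZZ have repeats: T appearing twice and Z appearing 3 times.
The number of distinct arrangements is 5!/(3!·2!) = 120/12 = 10.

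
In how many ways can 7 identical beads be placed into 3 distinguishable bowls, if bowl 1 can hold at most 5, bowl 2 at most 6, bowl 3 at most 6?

31

By stars and bars, unrestricted non-negative solutions to x_1+…+x_3 = 7 number C(7+2,2) = 36.
Subtract solutions that violate a single cap (substitute x_i' = x_i − (cap_i+1)): x_1 ≥ 6 gives C(3,2) = 3; x_2 ≥ 7 gives C(2,2) = 1; x_3 ≥ 7 gives C(2,2) = 1. Together 5.
No two caps can be exceeded simultaneously, so the pair terms are all 0.
By inclusion–exclusion the count is 36 − 5 + 0 = 31.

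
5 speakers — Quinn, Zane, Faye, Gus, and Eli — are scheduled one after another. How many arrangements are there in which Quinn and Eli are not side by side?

Of the 5! = 120 arrangements, those with Quinn and Eli adjacent number 2 × 4! = 48 (treat the pair as a block with 2 internal orders).
Complementary counting: 120 − 48 = 72.

72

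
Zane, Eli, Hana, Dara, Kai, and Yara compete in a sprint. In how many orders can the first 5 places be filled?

720

There are 6 choices for 1st place, 5 for 2nd, and so on down to 2 for position 5.
That gives 6 × 5 × 4 × 3 × 2 = 720.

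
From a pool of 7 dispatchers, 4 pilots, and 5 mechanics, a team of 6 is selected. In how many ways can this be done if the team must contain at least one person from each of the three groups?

6545

Unrestricted: C(16,6) = 8008 ways to pick any 6 of the 16.
Selections missing a whole group: no dispatchers → C(9,6) = 84; no pilots → C(12,6) = 924; no mechanics → C(11,6) = 462.
Add back selections omitting two groups (i.e. drawn from a single group): C(7,6) + C(4,6) + C(5,6) = 7.
By inclusion–exclusion: 8008 − 1470 + 7 = 6545.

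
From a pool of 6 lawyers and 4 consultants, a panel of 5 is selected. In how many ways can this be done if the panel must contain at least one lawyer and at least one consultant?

246

With no constraint there are C(10,5) = 252 possible selections.
Subtract selections that omit an entire group: no lawyers → C(4,5) = 0; no consultants → C(6,5) = 6.
Both groups omitted at once is impossible, so 252 − 6 = 246.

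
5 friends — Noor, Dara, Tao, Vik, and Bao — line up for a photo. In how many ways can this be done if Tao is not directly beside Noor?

There are 5! = 120 arrangements in all. If Tao and Noor are adjacent, merging them into one block gives 2·(4)! = 48 arrangements.
So 120 − 48 = 72 arrangements keep them apart.

72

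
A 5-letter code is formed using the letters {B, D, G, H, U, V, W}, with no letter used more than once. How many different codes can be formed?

Choose and order 5 of the 7 symbols: the first letter has 7 options, the next 6, and so on down to 3.
7 × 6 × 5 × 4 × 3 = 2520.

2520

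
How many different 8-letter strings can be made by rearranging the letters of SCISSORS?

Letter multiplicities in SCISSORS: C×1, I×1, O×1, R×1, S×4.
Dividing 8! = 40320 by 4! = 24 for the repeated letters gives 1680.

1680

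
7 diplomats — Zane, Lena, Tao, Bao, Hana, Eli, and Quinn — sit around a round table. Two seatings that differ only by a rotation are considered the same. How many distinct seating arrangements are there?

Seat Zane anywhere (absorbing the rotational symmetry), then permute the other 6: (6)! = 720.

720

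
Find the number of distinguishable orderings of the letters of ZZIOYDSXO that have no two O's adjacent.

There are 9!/(2!·2!) = 90720 arrangements of ZZIOYDSXO in total.
If the two O's are adjacent, glue them into one block, leaving 8 items to arrange: (8)!/(2!) = 20160 ways.
Subtracting, 90720 − 20160 = 70560 arrangements keep the O's apart.

70560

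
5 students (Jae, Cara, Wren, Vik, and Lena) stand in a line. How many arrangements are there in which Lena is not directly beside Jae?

72

Of the 5! = 120 arrangements, those with Lena and Jae adjacent number 2 × 4! = 48 (treat the pair as a block with 2 internal orders).
Complementary counting: 120 − 48 = 72.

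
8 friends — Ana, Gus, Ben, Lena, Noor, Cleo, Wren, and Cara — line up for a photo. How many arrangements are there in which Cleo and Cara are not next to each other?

30240

There are 8! = 40320 arrangements in all. If Cleo and Cara are adjacent, merging them into one block gives 2·(7)! = 10080 arrangements.
Complementary counting: 40320 − 10080 = 30240.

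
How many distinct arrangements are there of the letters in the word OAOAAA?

15

The 6 letters of OAOAAA have repeats: A appearing 4 times and O appearing twice.
The number of distinct arrangements is 6!/(4!·2!) = 720/48 = 15.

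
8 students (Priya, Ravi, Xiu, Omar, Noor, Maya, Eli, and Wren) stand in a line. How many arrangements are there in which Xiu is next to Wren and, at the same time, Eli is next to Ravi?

2880

Treat {Xiu,Wren} as one block (2 orders) and {Eli,Ravi} as another (2 orders).
That leaves 6 units to arrange: 2 × 2 × 6! = 4 × 720 = 2880.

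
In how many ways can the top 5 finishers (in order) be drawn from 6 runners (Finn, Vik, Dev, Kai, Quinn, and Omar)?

This is an ordered selection of 5 from 6: P(6,5).
That gives 6 × 5 × 4 × 3 × 2 = 720.

720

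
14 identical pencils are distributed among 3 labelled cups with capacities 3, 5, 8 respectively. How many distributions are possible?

Without the upper bounds there are C(16,2) = 120 ways to split 14 among 3 cups.
Subtract solutions that violate a single cap (substitute x_i' = x_i − (cap_i+1)): x_1 ≥ 4 gives C(12,2) = 66; x_2 ≥ 6 gives C(10,2) = 45; x_3 ≥ 9 gives C(7,2) = 21. Together 132.
Add back pairs where two caps are both exceeded: 15 + 3 + 0 = 18.
By inclusion–exclusion the count is 120 − 132 + 18 = 6.

6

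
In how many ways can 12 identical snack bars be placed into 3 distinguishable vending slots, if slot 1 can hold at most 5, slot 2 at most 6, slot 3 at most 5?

15

By stars and bars, unrestricted non-negative solutions to x_1+…+x_3 = 12 number C(12+2,2) = 91.
Subtract solutions that violate a single cap (substitute x_i' = x_i − (cap_i+1)): x_1 ≥ 6 gives C(8,2) = 28; x_2 ≥ 7 gives C(7,2) = 21; x_3 ≥ 6 gives C(8,2) = 28. Together 77.
Add back pairs where two caps are both exceeded: 0 + 1 + 0 = 1.
By inclusion–exclusion the count is 91 − 77 + 1 = 15.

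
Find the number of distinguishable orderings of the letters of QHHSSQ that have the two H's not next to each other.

There are 6!/(2!·2!·2!) = 90 arrangements of QHHSSQ in total.
If the two H's are adjacent, glue them into one block, leaving 5 items to arrange: (5)!/(2!·2!) = 30 ways.
Hence 90 − 30 = 60.

60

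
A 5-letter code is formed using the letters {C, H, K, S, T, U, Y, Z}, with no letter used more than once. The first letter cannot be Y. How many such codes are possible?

5880

The first letter has 8−1 = 7 choices (anything except Y).
The remaining 4 letters are filled from the other 7 symbols without repetition: 7 × 6 × 5 × 4 = 840.
Total: 7 × 840 = 5880.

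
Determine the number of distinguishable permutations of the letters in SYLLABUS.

The 8 letters of SYLLABUS have repeats: L appearing twice and S appearing twice.
Dividing 8! = 40320 by 2!·2! = 4 for the repeated letters gives 10080.

10080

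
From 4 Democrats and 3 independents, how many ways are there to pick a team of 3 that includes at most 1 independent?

Split by how many independents are chosen (0 through 1).
Sum: C(3,0)·C(4,3) + C(3,1)·C(4,2) = 4 + 18 = 22.

22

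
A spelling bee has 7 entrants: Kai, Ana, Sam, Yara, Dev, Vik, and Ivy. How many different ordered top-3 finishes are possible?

210

There are 7 choices for 1st place, 6 for 2nd, and 5 for 3rd.
That gives 7 × 6 × 5 = 210.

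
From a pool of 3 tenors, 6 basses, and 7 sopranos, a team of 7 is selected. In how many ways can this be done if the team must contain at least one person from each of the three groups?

9569

Unrestricted: C(16,7) = 11440 ways to pick any 7 of the 16.
Selections missing a whole group: no tenors → C(13,7) = 1716; no basses → C(10,7) = 120; no sopranos → C(9,7) = 36.
Add back selections omitting two groups (i.e. drawn from a single group): C(3,7) + C(6,7) + C(7,7) = 1.
By inclusion–exclusion: 11440 − 1872 + 1 = 9569.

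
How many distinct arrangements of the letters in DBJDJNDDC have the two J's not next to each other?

There are 9!/(4!·2!) = 7560 arrangements of DBJDJNDDC in total.
If the two J's are adjacent, glue them into one block, leaving 8 items to arrange: (8)!/(4!) = 1680 ways.
Subtracting, 7560 − 1680 = 5880 arrangements keep the J's apart.

5880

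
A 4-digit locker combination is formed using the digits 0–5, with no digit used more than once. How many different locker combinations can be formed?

This is a permutation of 4 out of 6: P(6,4) = 6!/2!.
6 × 5 × 4 × 3 = 360.

360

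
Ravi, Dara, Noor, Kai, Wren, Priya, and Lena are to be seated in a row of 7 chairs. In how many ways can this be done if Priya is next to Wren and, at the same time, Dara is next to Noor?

480

Treat {Priya,Wren} as one block (2 orders) and {Dara,Noor} as another (2 orders).
That leaves 5 units to arrange: 2 × 2 × 5! = 4 × 120 = 480.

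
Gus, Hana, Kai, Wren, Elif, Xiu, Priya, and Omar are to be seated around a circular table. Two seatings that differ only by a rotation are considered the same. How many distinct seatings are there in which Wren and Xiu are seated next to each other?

Treat {Wren, Xiu} as one unit (2 internal orders) and seat the resulting 7 units around the table: (6)! circular arrangements.
So 2 × (6)! = 2 × 720 = 1440.

1440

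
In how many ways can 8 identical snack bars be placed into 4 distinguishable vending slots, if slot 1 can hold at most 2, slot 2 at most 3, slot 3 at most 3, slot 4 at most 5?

38

Ignoring the caps, the number of non-negative solutions to x_1+…+x_4 = 8 is C(11,3) = 165.
Subtract solutions that violate a single cap (substitute x_i' = x_i − (cap_i+1)): x_1 ≥ 3 gives C(8,3) = 56; x_2 ≥ 4 gives C(7,3) = 35; x_3 ≥ 4 gives C(7,3) = 35; x_4 ≥ 6 gives C(5,3) = 10. Together 136.
Add back pairs where two caps are both exceeded: 4 + 4 + 0 + 1 + 0 + 0 = 9.
By inclusion–exclusion the count is 165 − 136 + 9 = 38.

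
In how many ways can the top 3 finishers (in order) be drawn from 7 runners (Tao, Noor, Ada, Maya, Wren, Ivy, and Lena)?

There are 7 choices for 1st place, 6 for 2nd, and 5 for 3rd.
That gives 7 × 6 × 5 = 210.

210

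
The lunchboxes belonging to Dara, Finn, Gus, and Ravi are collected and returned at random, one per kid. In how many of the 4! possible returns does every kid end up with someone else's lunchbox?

9

This is the derangement count D_4: permutations of 4 items with no fixed point.
By inclusion–exclusion this is Σ_{j=0}^{4} (−1)^j C(4,j)·(4−j)!.
Computing: 24 − 24 + 12 − 4 + 1 = 9.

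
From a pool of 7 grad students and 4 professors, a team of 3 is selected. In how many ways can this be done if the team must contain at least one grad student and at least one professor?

Total 3-person selections from all 11: C(11,3) = 165.
Selections missing a whole group: no grad students → C(4,3) = 4; no professors → C(7,3) = 35.
Both groups omitted at once is impossible, so 165 − 39 = 126.

126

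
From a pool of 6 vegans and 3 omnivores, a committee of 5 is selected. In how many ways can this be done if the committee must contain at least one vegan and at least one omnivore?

120

With no constraint there are C(9,5) = 126 possible selections.
Subtract selections that omit an entire group: no vegans → C(3,5) = 0; no omnivores → C(6,5) = 6.
Both groups omitted at once is impossible, so 126 − 6 = 120.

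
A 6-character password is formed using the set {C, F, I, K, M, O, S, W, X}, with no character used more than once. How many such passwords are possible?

60480

Choose and order 6 of the 9 symbols: the first character has 9 options, the next 8, and so on down to 4.
That product is 9 × 8 × 7 × 6 × 5 × 4 = 60480.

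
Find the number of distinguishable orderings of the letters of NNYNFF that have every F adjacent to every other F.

20

Treat the 2 copies of F as a single block. The multiset to arrange is then {FF, N, N, N, Y}, 5 items in all.
That gives (5)!/(3!) = 20 arrangements.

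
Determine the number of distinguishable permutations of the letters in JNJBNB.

Letter multiplicities in JNJBNB: B×2, J×2, N×2.
So there are 6! / (2!·2!·2!) = 90 distinguishable arrangements.

90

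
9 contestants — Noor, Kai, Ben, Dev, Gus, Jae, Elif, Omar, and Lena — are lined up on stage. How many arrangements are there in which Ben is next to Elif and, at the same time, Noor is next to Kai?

Treat {Ben,Elif} as one block (2 orders) and {Noor,Kai} as another (2 orders).
That leaves 7 units to arrange: 2 × 2 × 7! = 4 × 5040 = 20160.

20160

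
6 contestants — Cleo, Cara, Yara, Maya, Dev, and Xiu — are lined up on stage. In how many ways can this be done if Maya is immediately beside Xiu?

240

Glue Maya and Xiu into one block (2 internal orders), leaving 5 units to arrange in a row.
So the count is 2·(5)! = 240.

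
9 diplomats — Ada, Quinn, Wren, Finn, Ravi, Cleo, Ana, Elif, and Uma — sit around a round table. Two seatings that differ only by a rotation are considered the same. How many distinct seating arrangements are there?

Around a circle, 9 distinct people have 9!/9 = (8)! = 40320 rotationally distinct seatings.

40320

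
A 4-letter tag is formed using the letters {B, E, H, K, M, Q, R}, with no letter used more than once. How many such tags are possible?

Choose and order 4 of the 7 symbols: the first letter has 7 options, the next 6, then 5, 4.
7 × 6 × 5 × 4 = 840.

840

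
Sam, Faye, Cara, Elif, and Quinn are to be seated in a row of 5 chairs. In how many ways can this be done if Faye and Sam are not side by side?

72

Of the 5! = 120 arrangements, those with Faye and Sam adjacent number 2 × 4! = 48 (treat the pair as a block with 2 internal orders).
Complementary counting: 120 − 48 = 72.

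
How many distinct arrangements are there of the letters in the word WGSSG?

The 5 letters of WGSSG have repeats: G appearing twice and S appearing twice.
Dividing 5! = 120 by 2!·2! = 4 for the repeated letters gives 30.

30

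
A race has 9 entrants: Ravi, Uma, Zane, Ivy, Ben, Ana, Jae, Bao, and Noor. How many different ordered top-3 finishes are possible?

There are 9 choices for 1st place, 8 for 2nd, and 7 for 3rd.
That gives 9 × 8 × 7 = 504.

504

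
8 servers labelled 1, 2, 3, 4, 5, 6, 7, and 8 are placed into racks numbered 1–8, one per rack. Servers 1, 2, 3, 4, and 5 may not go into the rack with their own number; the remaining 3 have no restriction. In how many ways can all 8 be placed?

21234

Let Aᵢ (for 1 ≤ i ≤ 5) be the placements that put server i in its forbidden rack. Any j of these fix j positions, leaving (8−j)! ways to fill the rest, and there are C(5,j) ways to pick which j.
By inclusion–exclusion, the number of valid placements is Σ_{j=0}^{5} (−1)^j C(5,j)·(8−j)!.
Computing: 40320 − 25200 + 7200 − 1200 + 120 − 6 = 21234.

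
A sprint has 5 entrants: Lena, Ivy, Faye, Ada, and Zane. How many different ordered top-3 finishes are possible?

60

This is an ordered selection of 3 from 5: P(5,3).
That gives 5 × 4 × 3 = 60.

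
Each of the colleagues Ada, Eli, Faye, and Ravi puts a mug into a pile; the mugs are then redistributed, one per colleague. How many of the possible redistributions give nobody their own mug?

9

Let Aᵢ be the assignments in which colleague i gets their own mug. We want the size of the complement of A₁∪…∪A_4.
By inclusion–exclusion this is Σ_{j=0}^{4} (−1)^j C(4,j)·(4−j)!.
Computing: 24 − 24 + 12 − 4 + 1 = 9.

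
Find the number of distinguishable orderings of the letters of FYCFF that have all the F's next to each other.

Treat the 3 copies of F as a single block. The multiset to arrange is then {FFF, C, Y}, 3 items in all.
All 3 items are distinct, so there are (3)! = 6 arrangements.

6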